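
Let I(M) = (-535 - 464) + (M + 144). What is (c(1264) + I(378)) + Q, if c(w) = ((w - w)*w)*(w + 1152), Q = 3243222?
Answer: 3242745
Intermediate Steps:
I(M) = -855 + M (I(M) = -999 + (144 + M) = -855 + M)
c(w) = 0 (c(w) = (0*w)*(1152 + w) = 0*(1152 + w) = 0)
(c(1264) + I(378)) + Q = (0 + (-855 + 378)) + 3243222 = (0 - 477) + 3243222 = -477 + 3243222 = 3242745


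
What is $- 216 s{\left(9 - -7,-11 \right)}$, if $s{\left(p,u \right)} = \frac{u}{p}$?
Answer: $\frac{297}{2} \approx 148.5$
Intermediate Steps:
$- 216 s{\left(9 - -7,-11 \right)} = - 216 \left(- \frac{11}{9 - -7}\right) = - 216 \left(- \frac{11}{9 + 7}\right) = - 216 \left(- \frac{11}{16}\right) = - 216 \left(\left(-11\right) \frac{1}{16}\right) = \left(-216\right) \left(- \frac{11}{16}\right) = \frac{297}{2}$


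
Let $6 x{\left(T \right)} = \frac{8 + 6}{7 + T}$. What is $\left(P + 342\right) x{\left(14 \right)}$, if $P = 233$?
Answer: $\frac{575}{9} \approx 63.889$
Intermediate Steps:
$x{\left(T \right)} = \frac{7}{3 \left(7 + T\right)}$ ($x{\left(T \right)} = \frac{\left(8 + 6\right) \frac{1}{7 + T}}{6} = \frac{14 \frac{1}{7 + T}}{6} = \frac{7}{3 \left(7 + T\right)}$)
$\left(P + 342\right) x{\left(14 \right)} = \left(233 + 342\right) \frac{7}{3 \left(7 + 14\right)} = 575 \frac{7}{3 \cdot 21} = 575 \cdot \frac{7}{3} \cdot \frac{1}{21} = 575 \cdot \frac{1}{9} = \frac{575}{9}$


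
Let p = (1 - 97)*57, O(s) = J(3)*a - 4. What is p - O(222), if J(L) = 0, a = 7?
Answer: -5468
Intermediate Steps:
O(s) = -4 (O(s) = 0*7 - 4 = 0 - 4 = -4)
p = -5472 (p = -96*57 = -5472)
p - O(222) = -5472 - 1*(-4) = -5472 + 4 = -5468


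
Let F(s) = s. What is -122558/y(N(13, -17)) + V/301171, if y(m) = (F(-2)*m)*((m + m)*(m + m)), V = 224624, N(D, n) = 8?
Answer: 18915487661/616798208 ≈ 30.667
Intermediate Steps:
y(m) = -8*m³ (y(m) = (-2*m)*((m + m)*(m + m)) = (-2*m)*((2*m)*(2*m)) = (-2*m)*(4*m²) = -8*m³)
-122558/y(N(13, -17)) + V/301171 = -122558/((-8*8³)) + 224624/301171 = -122558/((-8*512)) + 224624*(1/301171) = -122558/(-4096) + 224624/301171 = -122558*(-1/4096) + 224624/301171 = 61279/2048 + 224624/301171 = 18915487661/616798208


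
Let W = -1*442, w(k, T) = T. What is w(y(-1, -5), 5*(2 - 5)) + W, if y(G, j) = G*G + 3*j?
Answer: -457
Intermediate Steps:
y(G, j) = G² + 3*j
W = -442
w(y(-1, -5), 5*(2 - 5)) + W = 5*(2 - 5) - 442 = 5*(-3) - 442 = -15 - 442 = -457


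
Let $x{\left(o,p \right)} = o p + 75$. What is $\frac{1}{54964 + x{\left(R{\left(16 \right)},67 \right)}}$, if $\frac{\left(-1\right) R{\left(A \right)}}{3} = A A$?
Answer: $\frac{1}{3583} \approx 0.0002791$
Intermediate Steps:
$R{\left(A \right)} = - 3 A^{2}$ ($R{\left(A \right)} = - 3 A A = - 3 A^{2}$)
$x{\left(o,p \right)} = 75 + o p$
$\frac{1}{54964 + x{\left(R{\left(16 \right)},67 \right)}} = \frac{1}{54964 + \left(75 + - 3 \cdot 16^{2} \cdot 67\right)} = \frac{1}{54964 + \left(75 + \left(-3\right) 256 \cdot 67\right)} = \frac{1}{54964 + \left(75 - 51456\right)} = \frac{1}{54964 - 51381} = \frac{1}{3583}$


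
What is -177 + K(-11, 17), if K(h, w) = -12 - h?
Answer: -178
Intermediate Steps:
-177 + K(-11, 17) = -177 + (-12 - 1*(-11)) = -177 + (-12 + 11) = -177 - 1 = -178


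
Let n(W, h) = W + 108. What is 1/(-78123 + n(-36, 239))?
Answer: -1/78051 ≈ -1.2812e-5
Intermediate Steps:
n(W, h) = 108 + W
1/(-78123 + n(-36, 239)) = 1/(-78123 + (108 - 36)) = 1/(-78123 + 72) = 1/(-78051) = -1/78051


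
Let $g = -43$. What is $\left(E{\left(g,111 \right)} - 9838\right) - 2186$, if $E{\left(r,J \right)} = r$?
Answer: $-12067$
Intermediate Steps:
$\left(E{\left(g,111 \right)} - 9838\right) - 2186 = \left(-43 - 9838\right) - 2186 = -9881 - 2186 = -12067$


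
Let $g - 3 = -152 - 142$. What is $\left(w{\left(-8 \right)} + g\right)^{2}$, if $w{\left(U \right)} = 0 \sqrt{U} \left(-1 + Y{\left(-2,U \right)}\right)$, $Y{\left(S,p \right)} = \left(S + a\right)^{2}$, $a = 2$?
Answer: $84681$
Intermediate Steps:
$Y{\left(S,p \right)} = \left(2 + S\right)^{2}$ ($Y{\left(S,p \right)} = \left(S + 2\right)^{2} = \left(2 + S\right)^{2}$)
$w{\left(U \right)} = 0$ ($w{\left(U \right)} = 0 \sqrt{U} \left(-1 + \left(2 - 2\right)^{2}\right) = 0 \left(-1 + 0^{2}\right) = 0 \left(-1 + 0\right) = 0 \left(-1\right) = 0$)
$g = -291$ ($g = 3 - 294 = -291$)
$\left(w{\left(-8 \right)} + g\right)^{2} = \left(0 - 291\right)^{2} = \left(-291\right)^{2} = 84681$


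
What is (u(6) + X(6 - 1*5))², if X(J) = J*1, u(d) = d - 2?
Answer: 25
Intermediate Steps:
u(d) = -2 + d
X(J) = J
(u(6) + X(6 - 1*5))² = ((-2 + 6) + (6 - 1*5))² = (4 + (6 - 5))² = (4 + 1)² = 5² = 25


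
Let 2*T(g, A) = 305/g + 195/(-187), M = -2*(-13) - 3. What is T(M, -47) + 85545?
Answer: 367955320/4301 ≈ 85551.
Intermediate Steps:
M = 23 (M = 26 - 3 = 23)
T(g, A) = -195/374 + 305/(2*g) (T(g, A) = (305/g + 195/(-187))/2 = (305/g + 195*(-1/187))/2 = (305/g - 195/187)/2 = (-195/187 + 305/g)/2 = -195/374 + 305/(2*g))
T(M, -47) + 85545 = (5/374)*(11407 - 39*23)/23 + 85545 = (5/374)*(1/23)*(11407 - 897) + 85545 = (5/374)*(1/23)*10510 + 85545 = 26275/4301 + 85545 = 367955320/4301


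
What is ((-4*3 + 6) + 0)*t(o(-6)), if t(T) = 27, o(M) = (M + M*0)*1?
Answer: -162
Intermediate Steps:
o(M) = M (o(M) = (M + 0)*1 = M*1 = M)
((-4*3 + 6) + 0)*t(o(-6)) = ((-4*3 + 6) + 0)*27 = ((-12 + 6) + 0)*27 = (-6 + 0)*27 = -6*27 = -162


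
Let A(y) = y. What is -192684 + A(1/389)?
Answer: -74954075/389 ≈ -1.9268e+5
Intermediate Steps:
-192684 + A(1/389) = -192684 + 1/389 = -74954075/389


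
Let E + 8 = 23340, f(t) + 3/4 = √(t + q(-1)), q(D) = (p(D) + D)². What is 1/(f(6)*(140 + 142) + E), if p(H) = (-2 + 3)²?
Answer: 92482/2136321505 - 1128*√6/2136321505 ≈ 4.1997e-5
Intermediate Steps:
p(H) = 1 (p(H) = 1² = 1)
q(D) = (1 + D)²
f(t) = -¾ + √t (f(t) = -¾ + √(t + (1 - 1)²) = -¾ + √(t + 0²) = -¾ + √(t + 0) = -¾ + √t)
E = 23332 (E = -8 + 23340 = 23332)
1/(f(6)*(140 + 142) + E) = 1/((-¾ + √6)*(140 + 142) + 23332) = 1/((-¾ + √6)*282 + 23332) = 1/((-423/2 + 282*√6) + 23332) = 1/(46241/2 + 282*√6)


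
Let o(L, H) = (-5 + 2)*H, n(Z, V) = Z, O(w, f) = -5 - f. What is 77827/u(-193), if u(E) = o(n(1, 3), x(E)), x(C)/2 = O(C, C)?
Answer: -77827/1128 ≈ -68.996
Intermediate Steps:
x(C) = -10 - 2*C (x(C) = 2*(-5 - C) = -10 - 2*C)
o(L, H) = -3*H
u(E) = 30 + 6*E (u(E) = -3*(-10 - 2*E) = 30 + 6*E)
77827/u(-193) = 77827/(30 + 6*(-193)) = 77827/(30 - 1158) = 77827/(-1128) = 77827*(-1/1128) = -77827/1128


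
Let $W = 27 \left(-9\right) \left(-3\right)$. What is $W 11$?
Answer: $8019$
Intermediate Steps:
$W = 729$ ($W = \left(-243\right) \left(-3\right) = 729$)
$W 11 = 729 \cdot 11 = 8019$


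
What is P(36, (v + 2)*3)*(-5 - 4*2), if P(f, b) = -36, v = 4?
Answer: 468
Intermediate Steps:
P(36, (v + 2)*3)*(-5 - 4*2) = -36*(-5 - 4*2) = -36*(-5 - 8) = -36*(-13) = 468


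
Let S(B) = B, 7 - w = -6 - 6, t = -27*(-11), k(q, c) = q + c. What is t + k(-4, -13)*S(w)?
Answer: -26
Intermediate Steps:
k(q, c) = c + q
t = 297
w = 19 (w = 7 - (-6 - 6) = 7 - 1*(-12) = 7 + 12 = 19)
t + k(-4, -13)*S(w) = 297 + (-13 - 4)*19 = 297 - 17*19 = 297 - 323 = -26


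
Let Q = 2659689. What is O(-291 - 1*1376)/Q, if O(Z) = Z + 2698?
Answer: 1031/2659689 ≈ 0.00038764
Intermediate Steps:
O(Z) = 2698 + Z
O(-291 - 1*1376)/Q = (2698 + (-291 - 1*1376))/2659689 = (2698 + (-291 - 1376))*(1/2659689) = (2698 - 1667)*(1/2659689) = 1031*(1/2659689) = 1031/2659689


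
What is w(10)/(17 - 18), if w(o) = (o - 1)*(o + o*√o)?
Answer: -90 - 90*√10 ≈ -374.60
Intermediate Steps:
w(o) = (-1 + o)*(o + o^(3/2))
w(10)/(17 - 18) = (10² + 10^(5/2) - 1*10 - 10^(3/2))/(17 - 18) = (100 + 100*√10 - 10 - 10*√10)/(-1) = -(100 + 100*√10 - 10 - 10*√10) = -(90 + 90*√10) = -90 - 90*√10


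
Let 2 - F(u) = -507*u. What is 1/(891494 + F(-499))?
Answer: 1/638503 ≈ 1.5662e-6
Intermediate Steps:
F(u) = 2 + 507*u (F(u) = 2 - (-507)*u = 2 + 507*u)
1/(891494 + F(-499)) = 1/(891494 + (2 + 507*(-499))) = 1/(891494 + (2 - 252993)) = 1/(891494 - 252991) = 1/638503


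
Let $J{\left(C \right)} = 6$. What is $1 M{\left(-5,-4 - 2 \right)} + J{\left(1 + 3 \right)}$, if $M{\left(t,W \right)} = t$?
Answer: $1$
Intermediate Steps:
$1 M{\left(-5,-4 - 2 \right)} + J{\left(1 + 3 \right)} = 1 \left(-5\right) + 6 = -5 + 6 = 1$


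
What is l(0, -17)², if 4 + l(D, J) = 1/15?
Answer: 3481/225 ≈ 15.471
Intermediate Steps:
l(D, J) = -59/15 (l(D, J) = -4 + 1/15 = -59/15)
l(0, -17)² = (-59/15)² = 3481/225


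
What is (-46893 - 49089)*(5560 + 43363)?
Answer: -4695727386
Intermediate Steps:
(-46893 - 49089)*(5560 + 43363) = -95982*48923 = -4695727386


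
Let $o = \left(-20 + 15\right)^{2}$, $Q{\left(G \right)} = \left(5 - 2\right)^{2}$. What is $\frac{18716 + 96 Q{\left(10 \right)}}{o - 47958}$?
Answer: $- \frac{19580}{47933} \approx -0.40849$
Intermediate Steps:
$Q{\left(G \right)} = 9$ ($Q{\left(G \right)} = 3^{2} = 9$)
$o = 25$ ($o = \left(-5\right)^{2} = 25$)
$\frac{18716 + 96 Q{\left(10 \right)}}{o - 47958} = \frac{18716 + 96 \cdot 9}{25 - 47958} = \frac{18716 + 864}{-47933} = 19580 \left(- \frac{1}{47933}\right) = - \frac{19580}{47933}$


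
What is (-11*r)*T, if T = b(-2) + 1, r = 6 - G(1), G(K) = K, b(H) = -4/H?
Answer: -165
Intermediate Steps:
r = 5 (r = 6 - 1*1 = 6 - 1 = 5)
T = 3 (T = -4/(-2) + 1 = -4*(-½) + 1 = 2 + 1 = 3)
(-11*r)*T = -11*5*3 = -55*3 = -165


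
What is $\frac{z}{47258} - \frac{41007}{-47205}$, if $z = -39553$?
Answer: $\frac{23603147}{743604630} \approx 0.031741$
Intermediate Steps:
$\frac{z}{47258} - \frac{41007}{-47205} = - \frac{39553}{47258} - \frac{41007}{-47205} = \left(-39553\right) \frac{1}{47258} - - \frac{13669}{15735} = - \frac{39553}{47258} + \frac{13669}{15735} = \frac{23603147}{743604630}$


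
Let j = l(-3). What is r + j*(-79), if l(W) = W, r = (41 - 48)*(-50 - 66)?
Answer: 1049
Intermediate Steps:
r = 812 (r = -7*(-116) = 812)
j = -3
r + j*(-79) = 812 - 3*(-79) = 812 + 237 = 1049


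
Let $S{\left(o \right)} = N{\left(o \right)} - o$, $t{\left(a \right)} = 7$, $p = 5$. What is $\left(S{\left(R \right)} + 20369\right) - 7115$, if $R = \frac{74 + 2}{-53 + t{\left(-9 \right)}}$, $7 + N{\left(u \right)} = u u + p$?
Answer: $\frac{7012626}{529} \approx 13256.0$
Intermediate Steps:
$N{\left(u \right)} = -2 + u^{2}$ ($N{\left(u \right)} = -7 + \left(u u + 5\right) = -7 + \left(u^{2} + 5\right) = -7 + \left(5 + u^{2}\right) = -2 + u^{2}$)
$R = - \frac{38}{23}$ ($R = \frac{74 + 2}{-53 + 7} = \frac{76}{-46} = 76 \left(- \frac{1}{46}\right) = - \frac{38}{23} \approx -1.6522$)
$S{\left(o \right)} = -2 + o^{2} - o$ ($S{\left(o \right)} = \left(-2 + o^{2}\right) - o = -2 + o^{2} - o$)
$\left(S{\left(R \right)} + 20369\right) - 7115 = \left(\left(-2 + \left(- \frac{38}{23}\right)^{2} - - \frac{38}{23}\right) + 20369\right) - 7115 = \left(\left(-2 + \frac{1444}{529} + \frac{38}{23}\right) + 20369\right) - 7115 = \left(\frac{1260}{529} + 20369\right) - 7115 = \frac{10776461}{529} - 7115 = \frac{7012626}{529}$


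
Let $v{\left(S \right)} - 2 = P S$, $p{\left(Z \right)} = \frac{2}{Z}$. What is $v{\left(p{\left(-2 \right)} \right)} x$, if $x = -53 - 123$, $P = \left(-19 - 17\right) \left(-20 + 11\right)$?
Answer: $56672$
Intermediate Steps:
$P = 324$ ($P = \left(-36\right) \left(-9\right) = 324$)
$v{\left(S \right)} = 2 + 324 S$
$x = -176$
$v{\left(p{\left(-2 \right)} \right)} x = \left(2 + 324 \frac{2}{-2}\right) \left(-176\right) = \left(2 + 324 \cdot 2 \left(- \frac{1}{2}\right)\right) \left(-176\right) = \left(2 + 324 \left(-1\right)\right) \left(-176\right) = \left(2 - 324\right) \left(-176\right) = \left(-322\right) \left(-176\right) = 56672$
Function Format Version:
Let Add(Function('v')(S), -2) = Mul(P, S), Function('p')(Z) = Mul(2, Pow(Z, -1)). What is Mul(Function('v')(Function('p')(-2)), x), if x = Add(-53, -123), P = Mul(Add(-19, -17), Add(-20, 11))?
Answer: 56672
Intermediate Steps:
P = 324 (P = Mul(-36, -9) = 324)
Function('v')(S) = Add(2, Mul(324, S))
x = -176
Mul(Function('v')(Function('p')(-2)), x) = Mul(Add(2, Mul(324, Mul(2, Pow(-2, -1)))), -176) = Mul(Add(2, Mul(324, Mul(2, Rational(-1, 2)))), -176) = Mul(Add(2, Mul(324, -1)), -176) = Mul(Add(2, -324), -176) = Mul(-322, -176) = 56672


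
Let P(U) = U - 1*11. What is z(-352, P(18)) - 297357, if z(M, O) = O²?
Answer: -297308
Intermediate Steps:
P(U) = -11 + U (P(U) = U - 11 = -11 + U)
z(-352, P(18)) - 297357 = (-11 + 18)² - 297357 = 7² - 297357 = 49 - 297357 = -297308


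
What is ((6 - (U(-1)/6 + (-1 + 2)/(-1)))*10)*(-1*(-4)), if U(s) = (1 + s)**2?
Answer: 280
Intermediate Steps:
((6 - (U(-1)/6 + (-1 + 2)/(-1)))*10)*(-1*(-4)) = ((6 - ((1 - 1)**2/6 + (-1 + 2)/(-1)))*10)*(-1*(-4)) = ((6 - (0**2*(1/6) + 1*(-1)))*10)*4 = ((6 - (0*(1/6) - 1))*10)*4 = ((6 - (0 - 1))*10)*4 = ((6 - 1*(-1))*10)*4 = ((6 + 1)*10)*4 = (7*10)*4 = 70*4 = 280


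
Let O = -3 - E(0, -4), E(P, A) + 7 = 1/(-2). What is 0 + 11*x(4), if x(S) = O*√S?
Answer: 99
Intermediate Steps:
E(P, A) = -15/2 (E(P, A) = -7 + 1/(-2) = -7 - ½ = -15/2)
O = 9/2 (O = -3 - 1*(-15/2) = -3 + 15/2 = 9/2 ≈ 4.5000)
x(S) = 9*√S/2
0 + 11*x(4) = 0 + 11*(9*√4/2) = 0 + 11*((9/2)*2) = 0 + 11*9 = 0 + 99 = 99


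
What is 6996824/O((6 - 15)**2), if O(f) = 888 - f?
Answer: 6996824/807 ≈ 8670.2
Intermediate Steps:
6996824/O((6 - 15)**2) = 6996824/(888 - (6 - 15)**2) = 6996824/(888 - 1*(-9)**2) = 6996824/(888 - 1*81) = 6996824/(888 - 81) = 6996824/807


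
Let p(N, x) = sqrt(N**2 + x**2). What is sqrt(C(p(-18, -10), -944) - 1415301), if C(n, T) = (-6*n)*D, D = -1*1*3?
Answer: sqrt(-1415301 + 36*sqrt(106)) ≈ 1189.5*I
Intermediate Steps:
D = -3 (D = -1*3 = -3)
C(n, T) = 18*n (C(n, T) = -6*n*(-3) = 18*n)
sqrt(C(p(-18, -10), -944) - 1415301) = sqrt(18*sqrt((-18)**2 + (-10)**2) - 1415301) = sqrt(18*sqrt(324 + 100) - 1415301) = sqrt(18*sqrt(424) - 1415301) = sqrt(18*(2*sqrt(106)) - 1415301) = sqrt(36*sqrt(106) - 1415301) = sqrt(-1415301 + 36*sqrt(106))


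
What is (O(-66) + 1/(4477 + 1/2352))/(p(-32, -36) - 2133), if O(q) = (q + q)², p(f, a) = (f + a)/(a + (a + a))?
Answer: -2476886405472/303124375235 ≈ -8.1712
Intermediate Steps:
p(f, a) = (a + f)/(3*a) (p(f, a) = (a + f)/(a + 2*a) = (a + f)/((3*a)) = (a + f)*(1/(3*a)) = (a + f)/(3*a))
O(q) = 4*q² (O(q) = (2*q)² = 4*q²)
(O(-66) + 1/(4477 + 1/2352))/(p(-32, -36) - 2133) = (4*(-66)² + 1/(4477 + 1/2352))/((⅓)*(-36 - 32)/(-36) - 2133) = (4*4356 + 1/(4477 + 1/2352))/((⅓)*(-1/36)*(-68) - 2133) = (17424 + 1/(10529905/2352))/(17/27 - 2133) = (17424 + 2352/10529905)/(-57574/27) = (183473067072/10529905)*(-27/57574) = -2476886405472/303124375235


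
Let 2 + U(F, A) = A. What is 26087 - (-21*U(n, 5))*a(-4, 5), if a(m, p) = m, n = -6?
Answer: 25835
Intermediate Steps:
U(F, A) = -2 + A
26087 - (-21*U(n, 5))*a(-4, 5) = 26087 - (-21*(-2 + 5))*(-4) = 26087 - (-21*3)*(-4) = 26087 - (-63)*(-4) = 26087 - 1*252 = 26087 - 252 = 25835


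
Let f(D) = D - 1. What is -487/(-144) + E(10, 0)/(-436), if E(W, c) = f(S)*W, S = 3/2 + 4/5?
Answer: 52615/15696 ≈ 3.3521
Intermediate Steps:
S = 23/10 (S = 3*(½) + 4*(⅕) = 3/2 + ⅘ = 23/10 ≈ 2.3000)
f(D) = -1 + D
E(W, c) = 13*W/10 (E(W, c) = (-1 + 23/10)*W = 13*W/10)
-487/(-144) + E(10, 0)/(-436) = -487/(-144) + ((13/10)*10)/(-436) = -487*(-1/144) + 13*(-1/436) = 487/144 - 13/436 = 52615/15696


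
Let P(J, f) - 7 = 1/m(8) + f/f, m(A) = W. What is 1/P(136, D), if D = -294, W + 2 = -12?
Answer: 14/111 ≈ 0.12613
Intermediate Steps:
W = -14 (W = -2 - 12 = -14)
m(A) = -14
P(J, f) = 111/14 (P(J, f) = 7 + (1/(-14) + f/f) = 7 + (1*(-1/14) + 1) = 7 + (-1/14 + 1) = 7 + 13/14 = 111/14)
1/P(136, D) = 1/(111/14) = 14/111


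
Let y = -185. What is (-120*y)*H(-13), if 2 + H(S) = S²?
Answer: 3707400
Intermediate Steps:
H(S) = -2 + S²
(-120*y)*H(-13) = (-120*(-185))*(-2 + (-13)²) = 22200*(-2 + 169) = 22200*167 = 3707400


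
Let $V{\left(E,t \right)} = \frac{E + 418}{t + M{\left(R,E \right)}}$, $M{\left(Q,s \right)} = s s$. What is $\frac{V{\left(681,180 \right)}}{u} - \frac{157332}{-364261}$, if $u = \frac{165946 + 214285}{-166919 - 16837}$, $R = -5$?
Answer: $\frac{9226850153922296}{21419123591630277} \approx 0.43078$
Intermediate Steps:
$M{\left(Q,s \right)} = s^{2}$
$u = - \frac{380231}{183756}$ ($u = \frac{380231}{-183756} = 380231 \left(- \frac{1}{183756}\right) = - \frac{380231}{183756} \approx -2.0692$)
$V{\left(E,t \right)} = \frac{418 + E}{t + E^{2}}$ ($V{\left(E,t \right)} = \frac{E + 418}{t + E^{2}} = \frac{418 + E}{t + E^{2}}$)
$\frac{V{\left(681,180 \right)}}{u} - \frac{157332}{-364261} = \frac{\frac{1}{180 + 681^{2}} \left(418 + 681\right)}{- \frac{380231}{183756}} - \frac{157332}{-364261} = \frac{1}{180 + 463761} \cdot 1099 \left(- \frac{183756}{380231}\right) - - \frac{157332}{364261} = \frac{1}{463941} \cdot 1099 \left(- \frac{183756}{380231}\right) + \frac{157332}{364261} = \frac{1099}{463941} \left(- \frac{183756}{380231}\right) + \frac{157332}{364261} = - \frac{67315948}{58801583457} + \frac{157332}{364261} = \frac{9226850153922296}{21419123591630277}$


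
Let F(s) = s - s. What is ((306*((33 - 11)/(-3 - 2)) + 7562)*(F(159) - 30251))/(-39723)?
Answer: 940140578/198615 ≈ 4733.5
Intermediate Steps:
F(s) = 0
((306*((33 - 11)/(-3 - 2)) + 7562)*(F(159) - 30251))/(-39723) = ((306*((33 - 11)/(-3 - 2)) + 7562)*(0 - 30251))/(-39723) = ((306*(22/(-5)) + 7562)*(-30251))*(-1/39723) = ((306*(22*(-1/5)) + 7562)*(-30251))*(-1/39723) = ((306*(-22/5) + 7562)*(-30251))*(-1/39723) = ((-6732/5 + 7562)*(-30251))*(-1/39723) = ((31078/5)*(-30251))*(-1/39723) = -940140578/5*(-1/39723) = 940140578/198615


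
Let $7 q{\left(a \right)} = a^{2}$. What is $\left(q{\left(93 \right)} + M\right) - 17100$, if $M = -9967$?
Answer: $- \frac{180820}{7} \approx -25831.0$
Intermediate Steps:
$q{\left(a \right)} = \frac{a^{2}}{7}$
$\left(q{\left(93 \right)} + M\right) - 17100 = \left(\frac{93^{2}}{7} - 9967\right) - 17100 = \left(\frac{1}{7} \cdot 8649 - 9967\right) - 17100 = \left(\frac{8649}{7} - 9967\right) - 17100 = - \frac{61120}{7} - 17100 = - \frac{180820}{7}$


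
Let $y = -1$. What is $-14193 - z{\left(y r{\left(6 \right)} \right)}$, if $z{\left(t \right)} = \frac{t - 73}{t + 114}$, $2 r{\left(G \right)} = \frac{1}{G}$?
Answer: $- \frac{19400954}{1367} \approx -14192.0$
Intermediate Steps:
$r{\left(G \right)} = \frac{1}{2 G}$
$z{\left(t \right)} = \frac{-73 + t}{114 + t}$
$-14193 - z{\left(y r{\left(6 \right)} \right)} = -14193 - \frac{-73 - \frac{1}{2 \cdot 6}}{114 - \frac{1}{2 \cdot 6}} = -14193 - \frac{-73 - \frac{1}{2} \cdot \frac{1}{6}}{114 - \frac{1}{2} \cdot \frac{1}{6}} = -14193 - \frac{-73 - \frac{1}{12}}{114 - \frac{1}{12}} = -14193 - \frac{1}{\frac{1367}{12}} \left(- \frac{877}{12}\right) = -14193 - \frac{12}{1367} \left(- \frac{877}{12}\right) = -14193 - - \frac{877}{1367} = -14193 + \frac{877}{1367} = - \frac{19400954}{1367}$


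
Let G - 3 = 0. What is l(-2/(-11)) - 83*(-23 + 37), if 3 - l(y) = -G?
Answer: -1156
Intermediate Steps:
G = 3 (G = 3 + 0 = 3)
l(y) = 6 (l(y) = 3 - (-1)*3 = 3 - 1*(-3) = 3 + 3 = 6)
l(-2/(-11)) - 83*(-23 + 37) = 6 - 83*(-23 + 37) = 6 - 83*14 = 6 - 1162 = -1156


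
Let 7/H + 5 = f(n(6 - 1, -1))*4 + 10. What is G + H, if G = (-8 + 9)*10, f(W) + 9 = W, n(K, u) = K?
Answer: 103/11 ≈ 9.3636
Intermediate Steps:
f(W) = -9 + W
H = -7/11 (H = 7/(-5 + ((-9 + (6 - 1))*4 + 10)) = 7/(-5 + ((-9 + 5)*4 + 10)) = 7/(-5 + (-4*4 + 10)) = 7/(-5 + (-16 + 10)) = 7/(-5 - 6) = 7/(-11) = 7*(-1/11) = -7/11 ≈ -0.63636)
G = 10 (G = 1*10 = 10)
G + H = 10 - 7/11 = 103/11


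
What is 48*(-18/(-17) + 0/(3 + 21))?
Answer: 864/17 ≈ 50.824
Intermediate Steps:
48*(-18/(-17) + 0/(3 + 21)) = 48*(-18*(-1/17) + 0/24) = 48*(18/17 + 0*(1/24)) = 48*(18/17 + 0) = 48*(18/17) = 864/17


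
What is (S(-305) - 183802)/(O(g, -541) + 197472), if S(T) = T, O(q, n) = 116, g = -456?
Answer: -184107/197588 ≈ -0.93177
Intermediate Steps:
(S(-305) - 183802)/(O(g, -541) + 197472) = (-305 - 183802)/(116 + 197472) = -184107/197588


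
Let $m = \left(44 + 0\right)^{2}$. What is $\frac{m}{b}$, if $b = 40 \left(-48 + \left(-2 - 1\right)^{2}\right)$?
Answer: $- \frac{242}{195} \approx -1.241$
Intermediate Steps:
$b = -1560$ ($b = 40 \left(-48 + \left(-3\right)^{2}\right) = 40 \left(-48 + 9\right) = 40 \left(-39\right) = -1560$)
$m = 1936$ ($m = 44^{2} = 1936$)
$\frac{m}{b} = \frac{1936}{-1560} = 1936 \left(- \frac{1}{1560}\right) = - \frac{242}{195}$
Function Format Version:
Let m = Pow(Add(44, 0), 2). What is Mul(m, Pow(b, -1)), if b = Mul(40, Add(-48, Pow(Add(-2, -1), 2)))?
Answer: Rational(-242, 195) ≈ -1.2410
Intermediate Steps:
b = -1560 (b = Mul(40, Add(-48, Pow(-3, 2))) = Mul(40, Add(-48, 9)) = Mul(40, -39) = -1560)
m = 1936 (m = Pow(44, 2) = 1936)
Mul(m, Pow(b, -1)) = Mul(1936, Pow(-1560, -1)) = Mul(1936, Rational(-1, 1560)) = Rational(-242, 195)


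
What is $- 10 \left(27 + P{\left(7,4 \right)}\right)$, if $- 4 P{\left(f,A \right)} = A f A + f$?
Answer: $\frac{55}{2} \approx 27.5$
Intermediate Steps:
$P{\left(f,A \right)} = - \frac{f}{4} - \frac{f A^{2}}{4}$ ($P{\left(f,A \right)} = - \frac{A f A + f}{4} = - \frac{f A^{2} + f}{4} = - \frac{f + f A^{2}}{4} = - \frac{f}{4} - \frac{f A^{2}}{4}$)
$- 10 \left(27 + P{\left(7,4 \right)}\right) = - 10 \left(27 - \frac{7 \left(1 + 4^{2}\right)}{4}\right) = - 10 \left(27 - \frac{7 \left(1 + 16\right)}{4}\right) = - 10 \left(27 - \frac{7}{4} \cdot 17\right) = - 10 \left(27 - \frac{119}{4}\right) = \left(-10\right) \left(- \frac{11}{4}\right) = \frac{55}{2}$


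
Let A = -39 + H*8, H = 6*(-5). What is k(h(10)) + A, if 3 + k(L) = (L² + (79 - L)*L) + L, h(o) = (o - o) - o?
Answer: -1082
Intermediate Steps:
H = -30
h(o) = -o (h(o) = 0 - o = -o)
k(L) = -3 + L + L² + L*(79 - L) (k(L) = -3 + ((L² + (79 - L)*L) + L) = -3 + ((L² + L*(79 - L)) + L) = -3 + (L + L² + L*(79 - L)) = -3 + L + L² + L*(79 - L))
A = -279 (A = -39 - 30*8 = -39 - 240 = -279)
k(h(10)) + A = (-3 + 80*(-1*10)) - 279 = (-3 + 80*(-10)) - 279 = (-3 - 800) - 279 = -803 - 279 = -1082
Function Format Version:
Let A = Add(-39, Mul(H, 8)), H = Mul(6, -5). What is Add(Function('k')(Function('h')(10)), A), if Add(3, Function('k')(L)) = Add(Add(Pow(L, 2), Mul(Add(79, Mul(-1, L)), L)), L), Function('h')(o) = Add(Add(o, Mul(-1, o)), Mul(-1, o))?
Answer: -1082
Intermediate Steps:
H = -30
Function('h')(o) = Mul(-1, o) (Function('h')(o) = Add(0, Mul(-1, o)) = Mul(-1, o))
Function('k')(L) = Add(-3, L, Pow(L, 2), Mul(L, Add(79, Mul(-1, L)))) (Function('k')(L) = Add(-3, Add(Add(Pow(L, 2), Mul(Add(79, Mul(-1, L)), L)), L)) = Add(-3, Add(Add(Pow(L, 2), Mul(L, Add(79, Mul(-1, L)))), L)) = Add(-3, Add(L, Pow(L, 2), Mul(L, Add(79, Mul(-1, L))))) = Add(-3, L, Pow(L, 2), Mul(L, Add(79, Mul(-1, L)))))
A = -279 (A = Add(-39, Mul(-30, 8)) = Add(-39, -240) = -279)
Add(Function('k')(Function('h')(10)), A) = Add(Add(-3, Mul(80, Mul(-1, 10))), -279) = Add(Add(-3, Mul(80, -10)), -279) = Add(Add(-3, -800), -279) = Add(-803, -279) = -1082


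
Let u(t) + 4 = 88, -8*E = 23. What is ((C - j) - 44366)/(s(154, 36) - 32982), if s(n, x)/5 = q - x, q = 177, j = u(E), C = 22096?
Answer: 22354/32277 ≈ 0.69257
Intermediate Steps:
E = -23/8 (E = -1/8*23 = -23/8 ≈ -2.8750)
u(t) = 84 (u(t) = -4 + 88 = 84)
j = 84
s(n, x) = 885 - 5*x (s(n, x) = 5*(177 - x) = 885 - 5*x)
((C - j) - 44366)/(s(154, 36) - 32982) = ((22096 - 1*84) - 44366)/((885 - 5*36) - 32982) = ((22096 - 84) - 44366)/((885 - 180) - 32982) = (22012 - 44366)/(705 - 32982) = -22354/(-32277) = -22354*(-1/32277) = 22354/32277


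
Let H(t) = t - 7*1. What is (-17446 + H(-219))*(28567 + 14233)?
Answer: -756361600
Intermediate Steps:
H(t) = -7 + t (H(t) = t - 7 = -7 + t)
(-17446 + H(-219))*(28567 + 14233) = (-17446 + (-7 - 219))*(28567 + 14233) = (-17446 - 226)*42800 = -17672*42800 = -756361600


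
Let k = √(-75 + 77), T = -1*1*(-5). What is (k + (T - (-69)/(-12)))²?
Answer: 41/16 - 3*√2/2 ≈ 0.44118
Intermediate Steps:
T = 5 (T = -1*(-5) = 5)
k = √2 ≈ 1.4142
(k + (T - (-69)/(-12)))² = (√2 + (5 - (-69)/(-12)))² = (√2 + (5 - (-69)*(-1)/12))² = (√2 + (5 - 1*23/4))² = (√2 + (5 - 23/4))² = (√2 - ¾)² = (-¾ + √2)²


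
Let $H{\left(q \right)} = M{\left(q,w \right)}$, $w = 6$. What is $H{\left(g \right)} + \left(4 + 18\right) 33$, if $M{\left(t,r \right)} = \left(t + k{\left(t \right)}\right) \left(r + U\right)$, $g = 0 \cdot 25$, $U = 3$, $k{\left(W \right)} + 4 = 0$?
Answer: $690$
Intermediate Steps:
$k{\left(W \right)} = -4$ ($k{\left(W \right)} = -4 + 0 = -4$)
$g = 0$
$M{\left(t,r \right)} = \left(-4 + t\right) \left(3 + r\right)$ ($M{\left(t,r \right)} = \left(t - 4\right) \left(r + 3\right) = \left(-4 + t\right) \left(3 + r\right)$)
$H{\left(q \right)} = -36 + 9 q$ ($H{\left(q \right)} = -12 - 24 + 3 q + 6 q = -36 + 9 q$)
$H{\left(g \right)} + \left(4 + 18\right) 33 = \left(-36 + 9 \cdot 0\right) + \left(4 + 18\right) 33 = \left(-36 + 0\right) + 22 \cdot 33 = -36 + 726 = 690$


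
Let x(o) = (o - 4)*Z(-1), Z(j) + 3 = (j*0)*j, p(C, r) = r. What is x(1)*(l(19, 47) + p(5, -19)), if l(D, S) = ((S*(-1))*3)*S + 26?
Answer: -59580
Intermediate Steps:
Z(j) = -3 (Z(j) = -3 + (j*0)*j = -3 + 0*j = -3 + 0 = -3)
x(o) = 12 - 3*o (x(o) = (o - 4)*(-3) = (-4 + o)*(-3) = 12 - 3*o)
l(D, S) = 26 - 3*S² (l(D, S) = (-S*3)*S + 26 = (-3*S)*S + 26 = -3*S² + 26 = 26 - 3*S²)
x(1)*(l(19, 47) + p(5, -19)) = (12 - 3*1)*((26 - 3*47²) - 19) = (12 - 3)*((26 - 3*2209) - 19) = 9*((26 - 6627) - 19) = 9*(-6601 - 19) = 9*(-6620) = -59580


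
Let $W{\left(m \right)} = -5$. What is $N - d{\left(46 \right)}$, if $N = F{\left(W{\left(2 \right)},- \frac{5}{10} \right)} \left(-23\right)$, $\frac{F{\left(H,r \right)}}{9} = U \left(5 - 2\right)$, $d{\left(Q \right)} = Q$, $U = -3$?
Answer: $1817$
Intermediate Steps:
$F{\left(H,r \right)} = -81$ ($F{\left(H,r \right)} = 9 \left(- 3 \left(5 - 2\right)\right) = 9 \left(\left(-3\right) 3\right) = 9 \left(-9\right) = -81$)
$N = 1863$ ($N = \left(-81\right) \left(-23\right) = 1863$)
$N - d{\left(46 \right)} = 1863 - 46 = 1817$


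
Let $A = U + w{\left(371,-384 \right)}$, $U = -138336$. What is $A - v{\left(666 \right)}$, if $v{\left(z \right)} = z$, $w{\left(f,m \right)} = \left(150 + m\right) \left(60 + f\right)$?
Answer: $-239856$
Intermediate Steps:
$w{\left(f,m \right)} = \left(60 + f\right) \left(150 + m\right)$
$A = -239190$ ($A = -138336 + \left(9000 + 60 \left(-384\right) + 150 \cdot 371 + 371 \left(-384\right)\right) = -138336 + \left(9000 - 23040 + 55650 - 142464\right) = -138336 - 100854 = -239190$)
$A - v{\left(666 \right)} = -239190 - 666 = -239856$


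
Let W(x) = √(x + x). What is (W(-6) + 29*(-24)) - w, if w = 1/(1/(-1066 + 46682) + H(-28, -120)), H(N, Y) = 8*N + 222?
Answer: -63451160/91231 + 2*I*√3 ≈ -695.5 + 3.4641*I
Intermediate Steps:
H(N, Y) = 222 + 8*N
W(x) = √2*√x (W(x) = √(2*x) = √2*√x)
w = -45616/91231 (w = 1/(1/(-1066 + 46682) + (222 + 8*(-28))) = 1/(1/45616 + (222 - 224)) = 1/(1/45616 - 2) = 1/(-91231/45616) = -45616/91231 ≈ -0.50001)
(W(-6) + 29*(-24)) - w = (√2*√(-6) + 29*(-24)) - 1*(-45616/91231) = (√2*(I*√6) - 696) + 45616/91231 = (2*I*√3 - 696) + 45616/91231 = (-696 + 2*I*√3) + 45616/91231 = -63451160/91231 + 2*I*√3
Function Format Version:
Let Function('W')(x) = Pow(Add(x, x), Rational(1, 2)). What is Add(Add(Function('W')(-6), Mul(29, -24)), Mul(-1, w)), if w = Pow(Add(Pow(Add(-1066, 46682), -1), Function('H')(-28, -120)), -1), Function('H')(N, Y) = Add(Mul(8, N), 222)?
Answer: Add(Rational(-63451160, 91231), Mul(2, I, Pow(3, Rational(1, 2)))) ≈ Add(-695.50, Mul(3.4641, I))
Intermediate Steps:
Function('H')(N, Y) = Add(222, Mul(8, N))
Function('W')(x) = Mul(Pow(2, Rational(1, 2)), Pow(x, Rational(1, 2))) (Function('W')(x) = Pow(Mul(2, x), Rational(1, 2)) = Mul(Pow(2, Rational(1, 2)), Pow(x, Rational(1, 2))))
w = Rational(-45616, 91231) (w = Pow(Add(Pow(Add(-1066, 46682), -1), Add(222, Mul(8, -28))), -1) = Pow(Add(Pow(45616, -1), Add(222, -224)), -1) = Pow(Add(Rational(1, 45616), -2), -1) = Pow(Rational(-91231, 45616), -1) = Rational(-45616, 91231) ≈ -0.50001)
Add(Add(Function('W')(-6), Mul(29, -24)), Mul(-1, w)) = Add(Add(Mul(Pow(2, Rational(1, 2)), Pow(-6, Rational(1, 2))), Mul(29, -24)), Mul(-1, Rational(-45616, 91231))) = Add(Add(Mul(Pow(2, Rational(1, 2)), Mul(I, Pow(6, Rational(1, 2)))), -696), Rational(45616, 91231)) = Add(Add(Mul(2, I, Pow(3, Rational(1, 2))), -696), Rational(45616, 91231)) = Add(Add(-696, Mul(2, I, Pow(3, Rational(1, 2)))), Rational(45616, 91231)) = Add(Rational(-63451160, 91231), Mul(2, I, Pow(3, Rational(1, 2))))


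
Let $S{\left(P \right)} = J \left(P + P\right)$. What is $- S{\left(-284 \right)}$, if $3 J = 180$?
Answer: $34080$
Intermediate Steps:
$J = 60$ ($J = \frac{1}{3} \cdot 180 = 60$)
$S{\left(P \right)} = 120 P$ ($S{\left(P \right)} = 60 \left(P + P\right) = 60 \cdot 2 P = 120 P$)
$- S{\left(-284 \right)} = - 120 \left(-284\right) = \left(-1\right) \left(-34080\right) = 34080$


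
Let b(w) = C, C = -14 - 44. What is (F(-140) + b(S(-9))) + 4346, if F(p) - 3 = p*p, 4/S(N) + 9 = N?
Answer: 23891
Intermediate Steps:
S(N) = 4/(-9 + N)
F(p) = 3 + p² (F(p) = 3 + p*p = 3 + p²)
C = -58
b(w) = -58
(F(-140) + b(S(-9))) + 4346 = ((3 + (-140)²) - 58) + 4346 = ((3 + 19600) - 58) + 4346 = (19603 - 58) + 4346 = 19545 + 4346 = 23891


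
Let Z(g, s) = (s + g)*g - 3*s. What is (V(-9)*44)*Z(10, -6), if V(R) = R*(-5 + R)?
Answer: 321552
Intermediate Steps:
Z(g, s) = -3*s + g*(g + s) (Z(g, s) = (g + s)*g - 3*s = g*(g + s) - 3*s = -3*s + g*(g + s))
(V(-9)*44)*Z(10, -6) = (-9*(-5 - 9)*44)*(10² - 3*(-6) + 10*(-6)) = (-9*(-14)*44)*(100 + 18 - 60) = (126*44)*58 = 5544*58 = 321552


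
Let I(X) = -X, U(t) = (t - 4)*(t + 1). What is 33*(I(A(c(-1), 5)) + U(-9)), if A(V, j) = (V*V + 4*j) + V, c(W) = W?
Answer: 2772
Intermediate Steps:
U(t) = (1 + t)*(-4 + t) (U(t) = (-4 + t)*(1 + t) = (1 + t)*(-4 + t))
A(V, j) = V + V**2 + 4*j (A(V, j) = (V**2 + 4*j) + V = V + V**2 + 4*j)
33*(I(A(c(-1), 5)) + U(-9)) = 33*(-(-1 + (-1)**2 + 4*5) + (-4 + (-9)**2 - 3*(-9))) = 33*(-(-1 + 1 + 20) + (-4 + 81 + 27)) = 33*(-1*20 + 104) = 33*(-20 + 104) = 33*84 = 2772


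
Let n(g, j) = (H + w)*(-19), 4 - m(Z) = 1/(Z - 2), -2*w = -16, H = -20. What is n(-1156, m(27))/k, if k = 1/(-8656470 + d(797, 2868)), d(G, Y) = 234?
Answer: -1973621808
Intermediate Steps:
w = 8 (w = -½*(-16) = 8)
m(Z) = 4 - 1/(-2 + Z) (m(Z) = 4 - 1/(Z - 2) = 4 - 1/(-2 + Z))
n(g, j) = 228 (n(g, j) = (-20 + 8)*(-19) = -12*(-19) = 228)
k = -1/8656236 (k = 1/(-8656470 + 234) = 1/(-8656236) = -1/8656236 ≈ -1.1552e-7)
n(-1156, m(27))/k = 228/(-1/8656236) = 228*(-8656236) = -1973621808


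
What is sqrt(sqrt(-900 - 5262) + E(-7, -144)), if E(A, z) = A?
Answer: sqrt(-7 + I*sqrt(6162)) ≈ 5.9921 + 6.5502*I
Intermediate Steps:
sqrt(sqrt(-900 - 5262) + E(-7, -144)) = sqrt(sqrt(-900 - 5262) - 7) = sqrt(sqrt(-6162) - 7) = sqrt(I*sqrt(6162) - 7) = sqrt(-7 + I*sqrt(6162))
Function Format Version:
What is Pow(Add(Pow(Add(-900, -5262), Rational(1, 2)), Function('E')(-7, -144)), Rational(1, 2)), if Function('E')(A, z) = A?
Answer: Pow(Add(-7, Mul(I, Pow(6162, Rational(1, 2)))), Rational(1, 2)) ≈ Add(5.9921, Mul(6.5502, I))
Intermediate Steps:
Pow(Add(Pow(Add(-900, -5262), Rational(1, 2)), Function('E')(-7, -144)), Rational(1, 2)) = Pow(Add(Pow(Add(-900, -5262), Rational(1, 2)), -7), Rational(1, 2)) = Pow(Add(Pow(-6162, Rational(1, 2)), -7), Rational(1, 2)) = Pow(Add(Mul(I, Pow(6162, Rational(1, 2))), -7), Rational(1, 2)) = Pow(Add(-7, Mul(I, Pow(6162, Rational(1, 2)))), Rational(1, 2))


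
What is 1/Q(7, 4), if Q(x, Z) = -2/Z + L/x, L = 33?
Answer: 14/59 ≈ 0.23729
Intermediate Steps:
Q(x, Z) = -2/Z + 33/x
1/Q(7, 4) = 1/(-2/4 + 33/7) = 1/(-2*¼ + 33*(⅐)) = 1/(-½ + 33/7) = 1/(59/14) = 14/59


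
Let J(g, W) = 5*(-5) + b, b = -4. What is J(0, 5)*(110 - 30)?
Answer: -2320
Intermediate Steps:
J(g, W) = -29 (J(g, W) = 5*(-5) - 4 = -25 - 4 = -29)
J(0, 5)*(110 - 30) = -29*(110 - 30) = -29*80 = -2320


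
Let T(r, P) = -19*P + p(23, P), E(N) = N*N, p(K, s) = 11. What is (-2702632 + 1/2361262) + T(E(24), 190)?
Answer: -6390120423521/2361262 ≈ -2.7062e+6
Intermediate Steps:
E(N) = N²
T(r, P) = 11 - 19*P (T(r, P) = -19*P + 11 = 11 - 19*P)
(-2702632 + 1/2361262) + T(E(24), 190) = (-2702632 + 1/2361262) + (11 - 19*190) = (-2702632 + 1/2361262) + (11 - 3610) = -6381622241583/2361262 - 3599 = -6390120423521/2361262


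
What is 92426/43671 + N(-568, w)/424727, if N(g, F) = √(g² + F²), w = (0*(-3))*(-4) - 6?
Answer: 92426/43671 + 2*√80665/424727 ≈ 2.1178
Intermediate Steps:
w = -6 (w = 0*(-4) - 6 = 0 - 6 = -6)
N(g, F) = √(F² + g²)
92426/43671 + N(-568, w)/424727 = 92426/43671 + √((-6)² + (-568)²)/424727 = 92426*(1/43671) + √(36 + 322624)*(1/424727) = 92426/43671 + √322660*(1/424727) = 92426/43671 + (2*√80665)*(1/424727) = 92426/43671 + 2*√80665/424727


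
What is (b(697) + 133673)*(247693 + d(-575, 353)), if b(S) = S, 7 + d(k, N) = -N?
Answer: 33234135210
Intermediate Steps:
d(k, N) = -7 - N
(b(697) + 133673)*(247693 + d(-575, 353)) = (697 + 133673)*(247693 + (-7 - 1*353)) = 134370*(247693 + (-7 - 353)) = 134370*(247693 - 360) = 134370*247333 = 33234135210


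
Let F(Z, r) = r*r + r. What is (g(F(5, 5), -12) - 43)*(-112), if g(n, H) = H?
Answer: 6160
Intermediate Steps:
F(Z, r) = r + r**2 (F(Z, r) = r**2 + r = r + r**2)
(g(F(5, 5), -12) - 43)*(-112) = (-12 - 43)*(-112) = -55*(-112) = 6160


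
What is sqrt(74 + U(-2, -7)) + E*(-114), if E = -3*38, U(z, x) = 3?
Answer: 12996 + sqrt(77) ≈ 13005.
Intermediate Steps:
E = -114
sqrt(74 + U(-2, -7)) + E*(-114) = sqrt(74 + 3) - 114*(-114) = sqrt(77) + 12996 = 12996 + sqrt(77)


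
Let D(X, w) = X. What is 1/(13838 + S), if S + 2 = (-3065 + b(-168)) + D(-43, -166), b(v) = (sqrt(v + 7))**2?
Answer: 1/10567 ≈ 9.4634e-5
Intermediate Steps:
b(v) = 7 + v (b(v) = (sqrt(7 + v))**2 = 7 + v)
S = -3271 (S = -2 + ((-3065 + (7 - 168)) - 43) = -2 + ((-3065 - 161) - 43) = -2 + (-3226 - 43) = -2 - 3269 = -3271)
1/(13838 + S) = 1/(13838 - 3271) = 1/10567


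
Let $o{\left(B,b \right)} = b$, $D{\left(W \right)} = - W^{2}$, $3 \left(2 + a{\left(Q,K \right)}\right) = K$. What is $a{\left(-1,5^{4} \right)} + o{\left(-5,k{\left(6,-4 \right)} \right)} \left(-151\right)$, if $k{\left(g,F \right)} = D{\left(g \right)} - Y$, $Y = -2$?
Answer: $\frac{16021}{3} \approx 5340.3$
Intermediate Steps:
$a{\left(Q,K \right)} = -2 + \frac{K}{3}$
$k{\left(g,F \right)} = 2 - g^{2}$ ($k{\left(g,F \right)} = - g^{2} - -2 = - g^{2} + 2 = 2 - g^{2}$)
$a{\left(-1,5^{4} \right)} + o{\left(-5,k{\left(6,-4 \right)} \right)} \left(-151\right) = \left(-2 + \frac{5^{4}}{3}\right) + \left(2 - 6^{2}\right) \left(-151\right) = \left(-2 + \frac{1}{3} \cdot 625\right) + \left(2 - 36\right) \left(-151\right) = \left(-2 + \frac{625}{3}\right) + \left(2 - 36\right) \left(-151\right) = \frac{619}{3} - -5134 = \frac{619}{3} + 5134 = \frac{16021}{3}$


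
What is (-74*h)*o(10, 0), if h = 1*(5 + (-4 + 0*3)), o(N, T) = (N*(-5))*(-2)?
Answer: -7400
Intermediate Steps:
o(N, T) = 10*N (o(N, T) = -5*N*(-2) = 10*N)
h = 1 (h = 1*(5 + (-4 + 0)) = 1*(5 - 4) = 1*1 = 1)
(-74*h)*o(10, 0) = (-74*1)*(10*10) = -74*100 = -7400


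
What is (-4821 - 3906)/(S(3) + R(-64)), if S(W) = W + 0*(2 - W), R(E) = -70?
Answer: 8727/67 ≈ 130.25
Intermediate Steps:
S(W) = W (S(W) = W + 0 = W)
(-4821 - 3906)/(S(3) + R(-64)) = (-4821 - 3906)/(3 - 70) = -8727/(-67) = -8727*(-1/67) = 8727/67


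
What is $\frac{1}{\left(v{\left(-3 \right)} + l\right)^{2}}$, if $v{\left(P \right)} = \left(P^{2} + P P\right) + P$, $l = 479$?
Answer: $\frac{1}{244036} \approx 4.0978 \cdot 10^{-6}$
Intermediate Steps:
$v{\left(P \right)} = P + 2 P^{2}$ ($v{\left(P \right)} = \left(P^{2} + P^{2}\right) + P = 2 P^{2} + P = P + 2 P^{2}$)
$\frac{1}{\left(v{\left(-3 \right)} + l\right)^{2}} = \frac{1}{\left(- 3 \left(1 + 2 \left(-3\right)\right) + 479\right)^{2}} = \frac{1}{\left(- 3 \left(1 - 6\right) + 479\right)^{2}} = \frac{1}{\left(\left(-3\right) \left(-5\right) + 479\right)^{2}} = \frac{1}{\left(15 + 479\right)^{2}} = \frac{1}{494^{2}} = \frac{1}{244036}$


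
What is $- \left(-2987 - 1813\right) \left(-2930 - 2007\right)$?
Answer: $-23697600$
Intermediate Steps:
$- \left(-2987 - 1813\right) \left(-2930 - 2007\right) = - \left(-4800\right) \left(-4937\right) = \left(-1\right) 23697600 = -23697600$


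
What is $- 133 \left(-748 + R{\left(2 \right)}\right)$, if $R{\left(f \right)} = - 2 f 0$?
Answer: $99484$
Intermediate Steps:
$R{\left(f \right)} = 0$
$- 133 \left(-748 + R{\left(2 \right)}\right) = - 133 \left(-748 + 0\right) = \left(-133\right) \left(-748\right) = 99484$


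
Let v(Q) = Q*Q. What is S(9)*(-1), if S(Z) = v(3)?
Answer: -9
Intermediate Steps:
v(Q) = Q**2
S(Z) = 9 (S(Z) = 3**2 = 9)
S(9)*(-1) = 9*(-1) = -9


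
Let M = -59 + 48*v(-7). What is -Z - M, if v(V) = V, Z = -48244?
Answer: 48639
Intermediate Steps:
M = -395 (M = -59 + 48*(-7) = -59 - 336 = -395)
-Z - M = -1*(-48244) - 1*(-395) = 48244 + 395 = 48639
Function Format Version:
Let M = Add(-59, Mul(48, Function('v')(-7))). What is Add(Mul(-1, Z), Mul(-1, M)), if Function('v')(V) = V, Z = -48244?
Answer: 48639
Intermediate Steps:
M = -395 (M = Add(-59, Mul(48, -7)) = Add(-59, -336) = -395)
Add(Mul(-1, Z), Mul(-1, M)) = Add(Mul(-1, -48244), Mul(-1, -395)) = Add(48244, 395) = 48639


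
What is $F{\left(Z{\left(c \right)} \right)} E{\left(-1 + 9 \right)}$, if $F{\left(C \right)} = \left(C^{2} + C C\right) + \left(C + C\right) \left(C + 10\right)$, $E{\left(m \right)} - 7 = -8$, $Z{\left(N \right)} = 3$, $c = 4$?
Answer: $-96$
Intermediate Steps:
$E{\left(m \right)} = -1$ ($E{\left(m \right)} = 7 - 8 = -1$)
$F{\left(C \right)} = 2 C^{2} + 2 C \left(10 + C\right)$ ($F{\left(C \right)} = \left(C^{2} + C^{2}\right) + 2 C \left(10 + C\right) = 2 C^{2} + 2 C \left(10 + C\right)$)
$F{\left(Z{\left(c \right)} \right)} E{\left(-1 + 9 \right)} = 4 \cdot 3 \left(5 + 3\right) \left(-1\right) = 4 \cdot 3 \cdot 8 \left(-1\right) = 96 \left(-1\right) = -96$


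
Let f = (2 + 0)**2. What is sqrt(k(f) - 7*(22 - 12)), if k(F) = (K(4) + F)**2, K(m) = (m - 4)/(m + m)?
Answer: 3*I*sqrt(6) ≈ 7.3485*I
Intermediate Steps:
K(m) = (-4 + m)/(2*m) (K(m) = (-4 + m)/((2*m)) = (-4 + m)*(1/(2*m)) = (-4 + m)/(2*m))
f = 4 (f = 2**2 = 4)
k(F) = F**2 (k(F) = ((1/2)*(-4 + 4)/4 + F)**2 = ((1/2)*(1/4)*0 + F)**2 = (0 + F)**2 = F**2)
sqrt(k(f) - 7*(22 - 12)) = sqrt(4**2 - 7*(22 - 12)) = sqrt(16 - 7*10) = sqrt(16 - 70) = sqrt(-54) = 3*I*sqrt(6)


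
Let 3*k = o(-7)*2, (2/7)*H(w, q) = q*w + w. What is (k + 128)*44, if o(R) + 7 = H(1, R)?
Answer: 14432/3 ≈ 4810.7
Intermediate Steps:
H(w, q) = 7*w/2 + 7*q*w/2 (H(w, q) = 7*(q*w + w)/2 = 7*(w + q*w)/2 = 7*w/2 + 7*q*w/2)
o(R) = -7/2 + 7*R/2 (o(R) = -7 + (7/2)*1*(1 + R) = -7 + (7/2 + 7*R/2) = -7/2 + 7*R/2)
k = -56/3 (k = ((-7/2 + (7/2)*(-7))*2)/3 = ((-7/2 - 49/2)*2)/3 = (-28*2)/3 = (⅓)*(-56) = -56/3 ≈ -18.667)
(k + 128)*44 = (-56/3 + 128)*44 = (328/3)*44 = 14432/3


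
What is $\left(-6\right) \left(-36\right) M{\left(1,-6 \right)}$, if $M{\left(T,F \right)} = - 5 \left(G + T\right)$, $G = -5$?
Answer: $4320$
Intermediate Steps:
$M{\left(T,F \right)} = 25 - 5 T$ ($M{\left(T,F \right)} = - 5 \left(-5 + T\right) = 25 - 5 T$)
$\left(-6\right) \left(-36\right) M{\left(1,-6 \right)} = \left(-6\right) \left(-36\right) \left(25 - 5\right) = 216 \left(25 - 5\right) = 216 \cdot 20 = 4320$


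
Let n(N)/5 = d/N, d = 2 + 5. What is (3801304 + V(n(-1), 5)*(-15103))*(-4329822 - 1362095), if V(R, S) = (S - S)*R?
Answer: -21636706859768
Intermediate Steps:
d = 7
n(N) = 35/N (n(N) = 5*(7/N) = 35/N)
V(R, S) = 0 (V(R, S) = 0*R = 0)
(3801304 + V(n(-1), 5)*(-15103))*(-4329822 - 1362095) = (3801304 + 0*(-15103))*(-4329822 - 1362095) = (3801304 + 0)*(-5691917) = 3801304*(-5691917) = -21636706859768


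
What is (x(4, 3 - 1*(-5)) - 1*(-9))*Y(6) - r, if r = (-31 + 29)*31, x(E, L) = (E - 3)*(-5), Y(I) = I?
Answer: 86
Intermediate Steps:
x(E, L) = 15 - 5*E (x(E, L) = (-3 + E)*(-5) = 15 - 5*E)
r = -62 (r = -2*31 = -62)
(x(4, 3 - 1*(-5)) - 1*(-9))*Y(6) - r = ((15 - 5*4) - 1*(-9))*6 - 1*(-62) = ((15 - 20) + 9)*6 + 62 = (-5 + 9)*6 + 62 = 4*6 + 62 = 24 + 62 = 86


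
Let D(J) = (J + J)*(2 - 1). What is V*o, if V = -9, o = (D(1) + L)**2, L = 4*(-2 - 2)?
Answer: -1764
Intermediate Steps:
D(J) = 2*J (D(J) = (2*J)*1 = 2*J)
L = -16 (L = 4*(-4) = -16)
o = 196 (o = (2*1 - 16)**2 = (2 - 16)**2 = (-14)**2 = 196)
V*o = -9*196 = -1764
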